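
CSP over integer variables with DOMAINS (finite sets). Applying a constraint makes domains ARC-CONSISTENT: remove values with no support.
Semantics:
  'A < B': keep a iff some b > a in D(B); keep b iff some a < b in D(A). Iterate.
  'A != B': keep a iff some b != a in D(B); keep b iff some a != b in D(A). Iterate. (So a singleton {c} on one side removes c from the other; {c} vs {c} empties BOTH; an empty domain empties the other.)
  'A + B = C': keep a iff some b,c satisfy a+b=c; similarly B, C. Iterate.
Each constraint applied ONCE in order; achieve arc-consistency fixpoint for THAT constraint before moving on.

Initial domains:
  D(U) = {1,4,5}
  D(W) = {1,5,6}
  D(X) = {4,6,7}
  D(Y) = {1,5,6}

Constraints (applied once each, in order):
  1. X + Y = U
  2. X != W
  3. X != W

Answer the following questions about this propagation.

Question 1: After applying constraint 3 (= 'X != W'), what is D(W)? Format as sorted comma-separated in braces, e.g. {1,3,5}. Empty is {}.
Answer: {1,5,6}

Derivation:
Constraint 1 (X + Y = U) on D(X)={4,6,7} D(Y)={1,5,6} D(U)={1,4,5}: X {4,6,7}->{4}; Y {1,5,6}->{1}; U {1,4,5}->{5}
Constraint 2 (X != W) on D(X)={4} D(W)={1,5,6}: no change
Constraint 3 (X != W) on D(X)={4} D(W)={1,5,6}: no change
So after constraint 3: D(W) = {1,5,6}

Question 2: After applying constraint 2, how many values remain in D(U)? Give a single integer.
Constraint 1 (X + Y = U) on D(X)={4,6,7} D(Y)={1,5,6} D(U)={1,4,5}: X {4,6,7}->{4}; Y {1,5,6}->{1}; U {1,4,5}->{5}
Constraint 2 (X != W) on D(X)={4} D(W)={1,5,6}: no change
So after constraint 2: D(U)={5}, size = 1

Answer: 1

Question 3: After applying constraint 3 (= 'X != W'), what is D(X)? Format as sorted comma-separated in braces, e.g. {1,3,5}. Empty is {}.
Constraint 1 (X + Y = U) on D(X)={4,6,7} D(Y)={1,5,6} D(U)={1,4,5}: X {4,6,7}->{4}; Y {1,5,6}->{1}; U {1,4,5}->{5}
Constraint 2 (X != W) on D(X)={4} D(W)={1,5,6}: no change
Constraint 3 (X != W) on D(X)={4} D(W)={1,5,6}: no change
So after constraint 3: D(X) = {4}

Answer: {4}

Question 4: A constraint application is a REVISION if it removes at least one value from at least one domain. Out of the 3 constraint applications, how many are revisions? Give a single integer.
Constraint 1 (X + Y = U) on D(X)={4,6,7} D(Y)={1,5,6} D(U)={1,4,5}: X {4,6,7}->{4}; Y {1,5,6}->{1}; U {1,4,5}->{5} => REVISION
Constraint 2 (X != W) on D(X)={4} D(W)={1,5,6}: no change => not a revision
Constraint 3 (X != W) on D(X)={4} D(W)={1,5,6}: no change => not a revision
Total revisions = 1

Answer: 1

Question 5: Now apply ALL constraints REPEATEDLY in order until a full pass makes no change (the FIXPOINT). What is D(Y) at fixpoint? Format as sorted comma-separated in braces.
Answer: {1}

Derivation:
pass 0 (initial): D(Y)={1,5,6}
pass 1: U {1,4,5}->{5}; X {4,6,7}->{4}; Y {1,5,6}->{1}
pass 2: no change
Fixpoint after 2 passes: D(Y) = {1}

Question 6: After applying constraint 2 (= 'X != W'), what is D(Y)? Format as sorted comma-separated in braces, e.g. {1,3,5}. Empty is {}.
Constraint 1 (X + Y = U) on D(X)={4,6,7} D(Y)={1,5,6} D(U)={1,4,5}: X {4,6,7}->{4}; Y {1,5,6}->{1}; U {1,4,5}->{5}
Constraint 2 (X != W) on D(X)={4} D(W)={1,5,6}: no change
So after constraint 2: D(Y) = {1}

Answer: {1}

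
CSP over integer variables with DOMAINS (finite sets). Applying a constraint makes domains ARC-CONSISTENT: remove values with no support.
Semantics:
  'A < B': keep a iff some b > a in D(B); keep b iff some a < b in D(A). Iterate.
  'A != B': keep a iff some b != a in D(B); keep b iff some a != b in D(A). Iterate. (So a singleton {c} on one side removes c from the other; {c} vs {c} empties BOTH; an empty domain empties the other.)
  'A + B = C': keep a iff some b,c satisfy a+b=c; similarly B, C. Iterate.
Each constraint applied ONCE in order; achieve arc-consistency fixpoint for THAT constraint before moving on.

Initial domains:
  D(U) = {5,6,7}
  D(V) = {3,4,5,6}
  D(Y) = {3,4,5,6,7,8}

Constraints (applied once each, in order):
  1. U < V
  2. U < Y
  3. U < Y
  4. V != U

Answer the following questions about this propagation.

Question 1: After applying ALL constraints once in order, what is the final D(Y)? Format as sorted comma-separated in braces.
Constraint 1 (U < V) on D(U)={5,6,7} D(V)={3,4,5,6}: U {5,6,7}->{5}; V {3,4,5,6}->{6}
Constraint 2 (U < Y) on D(U)={5} D(Y)={3,4,5,6,7,8}: Y {3,4,5,6,7,8}->{6,7,8}
Constraint 3 (U < Y) on D(U)={5} D(Y)={6,7,8}: no change
Constraint 4 (V != U) on D(V)={6} D(U)={5}: no change
So after all 4 constraints: D(Y) = {6,7,8}

Answer: {6,7,8}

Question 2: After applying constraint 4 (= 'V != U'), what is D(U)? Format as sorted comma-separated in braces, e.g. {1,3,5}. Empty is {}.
Answer: {5}

Derivation:
Constraint 1 (U < V) on D(U)={5,6,7} D(V)={3,4,5,6}: U {5,6,7}->{5}; V {3,4,5,6}->{6}
Constraint 2 (U < Y) on D(U)={5} D(Y)={3,4,5,6,7,8}: Y {3,4,5,6,7,8}->{6,7,8}
Constraint 3 (U < Y) on D(U)={5} D(Y)={6,7,8}: no change
Constraint 4 (V != U) on D(V)={6} D(U)={5}: no change
So after constraint 4: D(U) = {5}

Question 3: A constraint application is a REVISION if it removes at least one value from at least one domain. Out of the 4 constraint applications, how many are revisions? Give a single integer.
Constraint 1 (U < V) on D(U)={5,6,7} D(V)={3,4,5,6}: U {5,6,7}->{5}; V {3,4,5,6}->{6} => REVISION
Constraint 2 (U < Y) on D(U)={5} D(Y)={3,4,5,6,7,8}: Y {3,4,5,6,7,8}->{6,7,8} => REVISION
Constraint 3 (U < Y) on D(U)={5} D(Y)={6,7,8}: no change => not a revision
Constraint 4 (V != U) on D(V)={6} D(U)={5}: no change => not a revision
Total revisions = 2

Answer: 2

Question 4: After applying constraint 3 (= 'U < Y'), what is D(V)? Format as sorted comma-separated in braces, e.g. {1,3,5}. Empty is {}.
Answer: {6}

Derivation:
Constraint 1 (U < V) on D(U)={5,6,7} D(V)={3,4,5,6}: U {5,6,7}->{5}; V {3,4,5,6}->{6}
Constraint 2 (U < Y) on D(U)={5} D(Y)={3,4,5,6,7,8}: Y {3,4,5,6,7,8}->{6,7,8}
Constraint 3 (U < Y) on D(U)={5} D(Y)={6,7,8}: no change
So after constraint 3: D(V) = {6}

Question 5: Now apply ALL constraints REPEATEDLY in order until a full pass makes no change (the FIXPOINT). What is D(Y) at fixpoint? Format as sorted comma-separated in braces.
pass 0 (initial): D(Y)={3,4,5,6,7,8}
pass 1: U {5,6,7}->{5}; V {3,4,5,6}->{6}; Y {3,4,5,6,7,8}->{6,7,8}
pass 2: no change
Fixpoint after 2 passes: D(Y) = {6,7,8}

Answer: {6,7,8}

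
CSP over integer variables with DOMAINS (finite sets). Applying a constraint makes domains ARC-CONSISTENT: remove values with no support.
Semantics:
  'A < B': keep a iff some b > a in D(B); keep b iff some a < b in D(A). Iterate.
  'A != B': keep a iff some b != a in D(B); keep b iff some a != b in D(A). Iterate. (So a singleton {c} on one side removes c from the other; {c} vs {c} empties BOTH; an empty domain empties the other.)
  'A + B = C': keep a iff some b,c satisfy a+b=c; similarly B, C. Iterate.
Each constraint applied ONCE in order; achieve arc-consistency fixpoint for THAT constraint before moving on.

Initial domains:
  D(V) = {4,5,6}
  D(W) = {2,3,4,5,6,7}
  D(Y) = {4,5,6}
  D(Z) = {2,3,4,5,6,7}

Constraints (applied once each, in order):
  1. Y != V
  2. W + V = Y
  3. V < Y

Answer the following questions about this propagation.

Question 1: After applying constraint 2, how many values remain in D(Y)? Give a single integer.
Answer: 1

Derivation:
Constraint 1 (Y != V) on D(Y)={4,5,6} D(V)={4,5,6}: no change
Constraint 2 (W + V = Y) on D(W)={2,3,4,5,6,7} D(V)={4,5,6} D(Y)={4,5,6}: W {2,3,4,5,6,7}->{2}; V {4,5,6}->{4}; Y {4,5,6}->{6}
So after constraint 2: D(Y)={6}, size = 1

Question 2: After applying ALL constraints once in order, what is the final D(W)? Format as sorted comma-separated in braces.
Answer: {2}

Derivation:
Constraint 1 (Y != V) on D(Y)={4,5,6} D(V)={4,5,6}: no change
Constraint 2 (W + V = Y) on D(W)={2,3,4,5,6,7} D(V)={4,5,6} D(Y)={4,5,6}: W {2,3,4,5,6,7}->{2}; V {4,5,6}->{4}; Y {4,5,6}->{6}
Constraint 3 (V < Y) on D(V)={4} D(Y)={6}: no change
So after all 3 constraints: D(W) = {2}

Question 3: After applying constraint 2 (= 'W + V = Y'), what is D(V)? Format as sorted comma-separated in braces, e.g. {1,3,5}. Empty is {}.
Answer: {4}

Derivation:
Constraint 1 (Y != V) on D(Y)={4,5,6} D(V)={4,5,6}: no change
Constraint 2 (W + V = Y) on D(W)={2,3,4,5,6,7} D(V)={4,5,6} D(Y)={4,5,6}: W {2,3,4,5,6,7}->{2}; V {4,5,6}->{4}; Y {4,5,6}->{6}
So after constraint 2: D(V) = {4}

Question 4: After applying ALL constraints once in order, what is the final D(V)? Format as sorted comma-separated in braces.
Constraint 1 (Y != V) on D(Y)={4,5,6} D(V)={4,5,6}: no change
Constraint 2 (W + V = Y) on D(W)={2,3,4,5,6,7} D(V)={4,5,6} D(Y)={4,5,6}: W {2,3,4,5,6,7}->{2}; V {4,5,6}->{4}; Y {4,5,6}->{6}
Constraint 3 (V < Y) on D(V)={4} D(Y)={6}: no change
So after all 3 constraints: D(V) = {4}

Answer: {4}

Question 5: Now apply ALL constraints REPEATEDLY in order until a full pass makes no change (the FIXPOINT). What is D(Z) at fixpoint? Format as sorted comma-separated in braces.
Answer: {2,3,4,5,6,7}

Derivation:
pass 0 (initial): D(Z)={2,3,4,5,6,7}
pass 1: V {4,5,6}->{4}; W {2,3,4,5,6,7}->{2}; Y {4,5,6}->{6}
pass 2: no change
Fixpoint after 2 passes: D(Z) = {2,3,4,5,6,7}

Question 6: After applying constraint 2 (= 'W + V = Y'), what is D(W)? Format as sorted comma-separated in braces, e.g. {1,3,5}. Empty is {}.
Answer: {2}

Derivation:
Constraint 1 (Y != V) on D(Y)={4,5,6} D(V)={4,5,6}: no change
Constraint 2 (W + V = Y) on D(W)={2,3,4,5,6,7} D(V)={4,5,6} D(Y)={4,5,6}: W {2,3,4,5,6,7}->{2}; V {4,5,6}->{4}; Y {4,5,6}->{6}
So after constraint 2: D(W) = {2}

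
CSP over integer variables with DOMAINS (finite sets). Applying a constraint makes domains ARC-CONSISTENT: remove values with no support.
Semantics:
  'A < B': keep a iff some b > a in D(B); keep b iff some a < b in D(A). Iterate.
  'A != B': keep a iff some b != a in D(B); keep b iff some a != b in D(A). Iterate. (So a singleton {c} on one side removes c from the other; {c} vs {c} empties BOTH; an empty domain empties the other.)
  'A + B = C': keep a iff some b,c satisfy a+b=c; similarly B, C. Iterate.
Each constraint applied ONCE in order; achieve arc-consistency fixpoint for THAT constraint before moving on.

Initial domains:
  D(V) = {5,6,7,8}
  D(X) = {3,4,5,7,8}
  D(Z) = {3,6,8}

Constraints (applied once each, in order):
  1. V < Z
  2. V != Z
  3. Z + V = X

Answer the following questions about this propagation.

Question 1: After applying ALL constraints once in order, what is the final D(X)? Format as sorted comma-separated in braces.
Answer: {}

Derivation:
Constraint 1 (V < Z) on D(V)={5,6,7,8} D(Z)={3,6,8}: V {5,6,7,8}->{5,6,7}; Z {3,6,8}->{6,8}
Constraint 2 (V != Z) on D(V)={5,6,7} D(Z)={6,8}: no change
Constraint 3 (Z + V = X) on D(Z)={6,8} D(V)={5,6,7} D(X)={3,4,5,7,8}: Z {6,8}->{}; V {5,6,7}->{}; X {3,4,5,7,8}->{}
So after all 3 constraints: D(X) = {}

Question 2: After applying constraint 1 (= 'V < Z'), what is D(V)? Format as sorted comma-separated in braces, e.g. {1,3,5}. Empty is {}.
Constraint 1 (V < Z) on D(V)={5,6,7,8} D(Z)={3,6,8}: V {5,6,7,8}->{5,6,7}; Z {3,6,8}->{6,8}
So after constraint 1: D(V) = {5,6,7}

Answer: {5,6,7}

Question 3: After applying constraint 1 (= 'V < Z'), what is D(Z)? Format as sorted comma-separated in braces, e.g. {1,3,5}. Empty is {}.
Answer: {6,8}

Derivation:
Constraint 1 (V < Z) on D(V)={5,6,7,8} D(Z)={3,6,8}: V {5,6,7,8}->{5,6,7}; Z {3,6,8}->{6,8}
So after constraint 1: D(Z) = {6,8}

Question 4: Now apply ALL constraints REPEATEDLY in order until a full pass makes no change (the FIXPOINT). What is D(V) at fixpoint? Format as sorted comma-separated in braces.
Answer: {}

Derivation:
pass 0 (initial): D(V)={5,6,7,8}
pass 1: V {5,6,7,8}->{}; X {3,4,5,7,8}->{}; Z {3,6,8}->{}
pass 2: no change
Fixpoint after 2 passes: D(V) = {}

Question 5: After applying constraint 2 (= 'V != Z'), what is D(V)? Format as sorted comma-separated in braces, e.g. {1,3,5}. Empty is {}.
Answer: {5,6,7}

Derivation:
Constraint 1 (V < Z) on D(V)={5,6,7,8} D(Z)={3,6,8}: V {5,6,7,8}->{5,6,7}; Z {3,6,8}->{6,8}
Constraint 2 (V != Z) on D(V)={5,6,7} D(Z)={6,8}: no change
So after constraint 2: D(V) = {5,6,7}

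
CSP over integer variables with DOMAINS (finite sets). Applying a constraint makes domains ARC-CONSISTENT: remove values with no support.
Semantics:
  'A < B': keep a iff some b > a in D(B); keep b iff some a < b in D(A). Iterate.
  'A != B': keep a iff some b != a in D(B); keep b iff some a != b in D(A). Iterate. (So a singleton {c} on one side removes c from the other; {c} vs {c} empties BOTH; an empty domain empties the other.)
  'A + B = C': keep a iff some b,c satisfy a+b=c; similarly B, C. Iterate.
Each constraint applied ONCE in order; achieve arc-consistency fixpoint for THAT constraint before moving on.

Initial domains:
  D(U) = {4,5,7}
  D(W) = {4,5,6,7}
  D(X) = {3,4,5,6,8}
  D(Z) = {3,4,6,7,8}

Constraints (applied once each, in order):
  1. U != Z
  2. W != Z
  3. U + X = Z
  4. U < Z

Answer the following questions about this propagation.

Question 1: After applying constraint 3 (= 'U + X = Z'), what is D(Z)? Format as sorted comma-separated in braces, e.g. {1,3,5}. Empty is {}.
Constraint 1 (U != Z) on D(U)={4,5,7} D(Z)={3,4,6,7,8}: no change
Constraint 2 (W != Z) on D(W)={4,5,6,7} D(Z)={3,4,6,7,8}: no change
Constraint 3 (U + X = Z) on D(U)={4,5,7} D(X)={3,4,5,6,8} D(Z)={3,4,6,7,8}: U {4,5,7}->{4,5}; X {3,4,5,6,8}->{3,4}; Z {3,4,6,7,8}->{7,8}
So after constraint 3: D(Z) = {7,8}

Answer: {7,8}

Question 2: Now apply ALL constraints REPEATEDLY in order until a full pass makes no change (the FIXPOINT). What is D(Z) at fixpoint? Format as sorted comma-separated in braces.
Answer: {7,8}

Derivation:
pass 0 (initial): D(Z)={3,4,6,7,8}
pass 1: U {4,5,7}->{4,5}; X {3,4,5,6,8}->{3,4}; Z {3,4,6,7,8}->{7,8}
pass 2: no change
Fixpoint after 2 passes: D(Z) = {7,8}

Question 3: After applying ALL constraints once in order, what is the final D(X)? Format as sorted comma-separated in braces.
Constraint 1 (U != Z) on D(U)={4,5,7} D(Z)={3,4,6,7,8}: no change
Constraint 2 (W != Z) on D(W)={4,5,6,7} D(Z)={3,4,6,7,8}: no change
Constraint 3 (U + X = Z) on D(U)={4,5,7} D(X)={3,4,5,6,8} D(Z)={3,4,6,7,8}: U {4,5,7}->{4,5}; X {3,4,5,6,8}->{3,4}; Z {3,4,6,7,8}->{7,8}
Constraint 4 (U < Z) on D(U)={4,5} D(Z)={7,8}: no change
So after all 4 constraints: D(X) = {3,4}

Answer: {3,4}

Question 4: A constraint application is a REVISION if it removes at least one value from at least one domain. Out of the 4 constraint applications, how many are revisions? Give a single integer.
Answer: 1

Derivation:
Constraint 1 (U != Z) on D(U)={4,5,7} D(Z)={3,4,6,7,8}: no change => not a revision
Constraint 2 (W != Z) on D(W)={4,5,6,7} D(Z)={3,4,6,7,8}: no change => not a revision
Constraint 3 (U + X = Z) on D(U)={4,5,7} D(X)={3,4,5,6,8} D(Z)={3,4,6,7,8}: U {4,5,7}->{4,5}; X {3,4,5,6,8}->{3,4}; Z {3,4,6,7,8}->{7,8} => REVISION
Constraint 4 (U < Z) on D(U)={4,5} D(Z)={7,8}: no change => not a revision
Total revisions = 1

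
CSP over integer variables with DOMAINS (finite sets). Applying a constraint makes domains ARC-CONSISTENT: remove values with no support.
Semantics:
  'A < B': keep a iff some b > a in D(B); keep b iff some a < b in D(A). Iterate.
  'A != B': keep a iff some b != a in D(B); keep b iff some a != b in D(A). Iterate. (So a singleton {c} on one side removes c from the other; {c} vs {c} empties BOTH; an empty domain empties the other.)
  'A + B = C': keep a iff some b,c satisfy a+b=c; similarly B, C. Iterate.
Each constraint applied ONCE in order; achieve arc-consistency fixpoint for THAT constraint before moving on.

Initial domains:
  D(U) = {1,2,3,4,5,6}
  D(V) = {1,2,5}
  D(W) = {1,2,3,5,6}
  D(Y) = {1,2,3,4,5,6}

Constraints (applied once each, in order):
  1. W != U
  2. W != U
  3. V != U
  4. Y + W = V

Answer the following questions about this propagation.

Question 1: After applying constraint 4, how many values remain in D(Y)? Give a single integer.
Answer: 4

Derivation:
Constraint 1 (W != U) on D(W)={1,2,3,5,6} D(U)={1,2,3,4,5,6}: no change
Constraint 2 (W != U) on D(W)={1,2,3,5,6} D(U)={1,2,3,4,5,6}: no change
Constraint 3 (V != U) on D(V)={1,2,5} D(U)={1,2,3,4,5,6}: no change
Constraint 4 (Y + W = V) on D(Y)={1,2,3,4,5,6} D(W)={1,2,3,5,6} D(V)={1,2,5}: Y {1,2,3,4,5,6}->{1,2,3,4}; W {1,2,3,5,6}->{1,2,3}; V {1,2,5}->{2,5}
So after constraint 4: D(Y)={1,2,3,4}, size = 4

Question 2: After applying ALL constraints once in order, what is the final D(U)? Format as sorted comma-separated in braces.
Constraint 1 (W != U) on D(W)={1,2,3,5,6} D(U)={1,2,3,4,5,6}: no change
Constraint 2 (W != U) on D(W)={1,2,3,5,6} D(U)={1,2,3,4,5,6}: no change
Constraint 3 (V != U) on D(V)={1,2,5} D(U)={1,2,3,4,5,6}: no change
Constraint 4 (Y + W = V) on D(Y)={1,2,3,4,5,6} D(W)={1,2,3,5,6} D(V)={1,2,5}: Y {1,2,3,4,5,6}->{1,2,3,4}; W {1,2,3,5,6}->{1,2,3}; V {1,2,5}->{2,5}
So after all 4 constraints: D(U) = {1,2,3,4,5,6}

Answer: {1,2,3,4,5,6}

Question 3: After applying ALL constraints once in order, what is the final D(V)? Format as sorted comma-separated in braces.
Constraint 1 (W != U) on D(W)={1,2,3,5,6} D(U)={1,2,3,4,5,6}: no change
Constraint 2 (W != U) on D(W)={1,2,3,5,6} D(U)={1,2,3,4,5,6}: no change
Constraint 3 (V != U) on D(V)={1,2,5} D(U)={1,2,3,4,5,6}: no change
Constraint 4 (Y + W = V) on D(Y)={1,2,3,4,5,6} D(W)={1,2,3,5,6} D(V)={1,2,5}: Y {1,2,3,4,5,6}->{1,2,3,4}; W {1,2,3,5,6}->{1,2,3}; V {1,2,5}->{2,5}
So after all 4 constraints: D(V) = {2,5}

Answer: {2,5}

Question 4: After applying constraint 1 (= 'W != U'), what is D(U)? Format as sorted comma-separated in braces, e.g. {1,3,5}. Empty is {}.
Answer: {1,2,3,4,5,6}

Derivation:
Constraint 1 (W != U) on D(W)={1,2,3,5,6} D(U)={1,2,3,4,5,6}: no change
So after constraint 1: D(U) = {1,2,3,4,5,6}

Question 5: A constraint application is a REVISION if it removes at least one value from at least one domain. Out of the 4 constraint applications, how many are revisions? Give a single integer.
Constraint 1 (W != U) on D(W)={1,2,3,5,6} D(U)={1,2,3,4,5,6}: no change => not a revision
Constraint 2 (W != U) on D(W)={1,2,3,5,6} D(U)={1,2,3,4,5,6}: no change => not a revision
Constraint 3 (V != U) on D(V)={1,2,5} D(U)={1,2,3,4,5,6}: no change => not a revision
Constraint 4 (Y + W = V) on D(Y)={1,2,3,4,5,6} D(W)={1,2,3,5,6} D(V)={1,2,5}: Y {1,2,3,4,5,6}->{1,2,3,4}; W {1,2,3,5,6}->{1,2,3}; V {1,2,5}->{2,5} => REVISION
Total revisions = 1

Answer: 1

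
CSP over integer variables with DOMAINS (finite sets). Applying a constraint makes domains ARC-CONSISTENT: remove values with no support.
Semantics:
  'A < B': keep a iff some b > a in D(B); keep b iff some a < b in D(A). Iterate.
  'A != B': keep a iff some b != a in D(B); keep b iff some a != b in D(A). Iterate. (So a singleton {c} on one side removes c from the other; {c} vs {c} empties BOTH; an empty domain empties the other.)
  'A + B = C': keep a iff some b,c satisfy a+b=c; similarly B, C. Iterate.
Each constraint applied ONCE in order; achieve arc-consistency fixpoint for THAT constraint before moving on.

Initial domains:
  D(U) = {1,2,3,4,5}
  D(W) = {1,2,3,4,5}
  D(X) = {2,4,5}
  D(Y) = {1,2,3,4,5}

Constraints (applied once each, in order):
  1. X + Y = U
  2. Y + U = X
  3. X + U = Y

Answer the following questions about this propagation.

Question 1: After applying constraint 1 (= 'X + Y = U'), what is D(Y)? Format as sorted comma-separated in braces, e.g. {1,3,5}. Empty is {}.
Constraint 1 (X + Y = U) on D(X)={2,4,5} D(Y)={1,2,3,4,5} D(U)={1,2,3,4,5}: X {2,4,5}->{2,4}; Y {1,2,3,4,5}->{1,2,3}; U {1,2,3,4,5}->{3,4,5}
So after constraint 1: D(Y) = {1,2,3}

Answer: {1,2,3}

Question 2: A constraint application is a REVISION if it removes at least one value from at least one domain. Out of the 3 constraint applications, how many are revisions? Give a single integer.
Constraint 1 (X + Y = U) on D(X)={2,4,5} D(Y)={1,2,3,4,5} D(U)={1,2,3,4,5}: X {2,4,5}->{2,4}; Y {1,2,3,4,5}->{1,2,3}; U {1,2,3,4,5}->{3,4,5} => REVISION
Constraint 2 (Y + U = X) on D(Y)={1,2,3} D(U)={3,4,5} D(X)={2,4}: Y {1,2,3}->{1}; U {3,4,5}->{3}; X {2,4}->{4} => REVISION
Constraint 3 (X + U = Y) on D(X)={4} D(U)={3} D(Y)={1}: X {4}->{}; U {3}->{}; Y {1}->{} => REVISION
Total revisions = 3

Answer: 3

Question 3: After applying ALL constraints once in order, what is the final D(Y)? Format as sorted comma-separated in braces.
Constraint 1 (X + Y = U) on D(X)={2,4,5} D(Y)={1,2,3,4,5} D(U)={1,2,3,4,5}: X {2,4,5}->{2,4}; Y {1,2,3,4,5}->{1,2,3}; U {1,2,3,4,5}->{3,4,5}
Constraint 2 (Y + U = X) on D(Y)={1,2,3} D(U)={3,4,5} D(X)={2,4}: Y {1,2,3}->{1}; U {3,4,5}->{3}; X {2,4}->{4}
Constraint 3 (X + U = Y) on D(X)={4} D(U)={3} D(Y)={1}: X {4}->{}; U {3}->{}; Y {1}->{}
So after all 3 constraints: D(Y) = {}

Answer: {}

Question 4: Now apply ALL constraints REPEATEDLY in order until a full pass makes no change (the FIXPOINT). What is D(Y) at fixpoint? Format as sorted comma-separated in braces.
pass 0 (initial): D(Y)={1,2,3,4,5}
pass 1: U {1,2,3,4,5}->{}; X {2,4,5}->{}; Y {1,2,3,4,5}->{}
pass 2: no change
Fixpoint after 2 passes: D(Y) = {}

Answer: {}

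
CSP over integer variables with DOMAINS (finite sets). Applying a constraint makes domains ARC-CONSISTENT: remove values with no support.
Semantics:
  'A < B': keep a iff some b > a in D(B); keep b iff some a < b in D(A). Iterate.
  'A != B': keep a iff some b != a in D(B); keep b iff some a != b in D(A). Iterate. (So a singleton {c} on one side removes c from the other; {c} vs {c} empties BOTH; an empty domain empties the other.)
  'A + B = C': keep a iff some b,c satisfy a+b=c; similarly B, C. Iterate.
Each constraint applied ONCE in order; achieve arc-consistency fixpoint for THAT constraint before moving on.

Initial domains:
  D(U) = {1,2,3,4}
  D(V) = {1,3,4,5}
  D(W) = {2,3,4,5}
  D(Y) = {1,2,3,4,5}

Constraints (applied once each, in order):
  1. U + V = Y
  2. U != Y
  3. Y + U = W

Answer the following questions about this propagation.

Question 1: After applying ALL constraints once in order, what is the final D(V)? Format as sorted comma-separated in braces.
Constraint 1 (U + V = Y) on D(U)={1,2,3,4} D(V)={1,3,4,5} D(Y)={1,2,3,4,5}: V {1,3,4,5}->{1,3,4}; Y {1,2,3,4,5}->{2,3,4,5}
Constraint 2 (U != Y) on D(U)={1,2,3,4} D(Y)={2,3,4,5}: no change
Constraint 3 (Y + U = W) on D(Y)={2,3,4,5} D(U)={1,2,3,4} D(W)={2,3,4,5}: Y {2,3,4,5}->{2,3,4}; U {1,2,3,4}->{1,2,3}; W {2,3,4,5}->{3,4,5}
So after all 3 constraints: D(V) = {1,3,4}

Answer: {1,3,4}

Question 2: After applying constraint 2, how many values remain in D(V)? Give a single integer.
Constraint 1 (U + V = Y) on D(U)={1,2,3,4} D(V)={1,3,4,5} D(Y)={1,2,3,4,5}: V {1,3,4,5}->{1,3,4}; Y {1,2,3,4,5}->{2,3,4,5}
Constraint 2 (U != Y) on D(U)={1,2,3,4} D(Y)={2,3,4,5}: no change
So after constraint 2: D(V)={1,3,4}, size = 3

Answer: 3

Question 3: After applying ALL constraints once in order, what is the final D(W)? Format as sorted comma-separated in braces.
Answer: {3,4,5}

Derivation:
Constraint 1 (U + V = Y) on D(U)={1,2,3,4} D(V)={1,3,4,5} D(Y)={1,2,3,4,5}: V {1,3,4,5}->{1,3,4}; Y {1,2,3,4,5}->{2,3,4,5}
Constraint 2 (U != Y) on D(U)={1,2,3,4} D(Y)={2,3,4,5}: no change
Constraint 3 (Y + U = W) on D(Y)={2,3,4,5} D(U)={1,2,3,4} D(W)={2,3,4,5}: Y {2,3,4,5}->{2,3,4}; U {1,2,3,4}->{1,2,3}; W {2,3,4,5}->{3,4,5}
So after all 3 constraints: D(W) = {3,4,5}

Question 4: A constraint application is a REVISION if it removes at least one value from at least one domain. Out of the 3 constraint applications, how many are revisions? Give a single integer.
Answer: 2

Derivation:
Constraint 1 (U + V = Y) on D(U)={1,2,3,4} D(V)={1,3,4,5} D(Y)={1,2,3,4,5}: V {1,3,4,5}->{1,3,4}; Y {1,2,3,4,5}->{2,3,4,5} => REVISION
Constraint 2 (U != Y) on D(U)={1,2,3,4} D(Y)={2,3,4,5}: no change => not a revision
Constraint 3 (Y + U = W) on D(Y)={2,3,4,5} D(U)={1,2,3,4} D(W)={2,3,4,5}: Y {2,3,4,5}->{2,3,4}; U {1,2,3,4}->{1,2,3}; W {2,3,4,5}->{3,4,5} => REVISION
Total revisions = 2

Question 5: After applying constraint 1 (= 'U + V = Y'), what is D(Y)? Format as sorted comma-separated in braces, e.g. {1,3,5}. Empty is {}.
Constraint 1 (U + V = Y) on D(U)={1,2,3,4} D(V)={1,3,4,5} D(Y)={1,2,3,4,5}: V {1,3,4,5}->{1,3,4}; Y {1,2,3,4,5}->{2,3,4,5}
So after constraint 1: D(Y) = {2,3,4,5}

Answer: {2,3,4,5}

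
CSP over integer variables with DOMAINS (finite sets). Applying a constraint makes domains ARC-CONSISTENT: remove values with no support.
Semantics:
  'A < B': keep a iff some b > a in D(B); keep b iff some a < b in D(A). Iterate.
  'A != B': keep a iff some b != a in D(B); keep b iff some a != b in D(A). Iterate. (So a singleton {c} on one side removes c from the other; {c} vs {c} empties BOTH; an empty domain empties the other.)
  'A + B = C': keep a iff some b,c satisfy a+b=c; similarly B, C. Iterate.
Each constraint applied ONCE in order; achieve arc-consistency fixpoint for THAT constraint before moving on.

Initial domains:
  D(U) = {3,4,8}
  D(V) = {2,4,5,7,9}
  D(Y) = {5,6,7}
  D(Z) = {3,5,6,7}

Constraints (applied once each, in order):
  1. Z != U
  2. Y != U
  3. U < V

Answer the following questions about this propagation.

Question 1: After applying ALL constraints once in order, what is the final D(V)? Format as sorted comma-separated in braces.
Constraint 1 (Z != U) on D(Z)={3,5,6,7} D(U)={3,4,8}: no change
Constraint 2 (Y != U) on D(Y)={5,6,7} D(U)={3,4,8}: no change
Constraint 3 (U < V) on D(U)={3,4,8} D(V)={2,4,5,7,9}: V {2,4,5,7,9}->{4,5,7,9}
So after all 3 constraints: D(V) = {4,5,7,9}

Answer: {4,5,7,9}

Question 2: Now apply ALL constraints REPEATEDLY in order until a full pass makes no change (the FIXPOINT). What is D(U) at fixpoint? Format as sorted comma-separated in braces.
Answer: {3,4,8}

Derivation:
pass 0 (initial): D(U)={3,4,8}
pass 1: V {2,4,5,7,9}->{4,5,7,9}
pass 2: no change
Fixpoint after 2 passes: D(U) = {3,4,8}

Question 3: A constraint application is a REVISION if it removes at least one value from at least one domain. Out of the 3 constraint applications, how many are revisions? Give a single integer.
Answer: 1

Derivation:
Constraint 1 (Z != U) on D(Z)={3,5,6,7} D(U)={3,4,8}: no change => not a revision
Constraint 2 (Y != U) on D(Y)={5,6,7} D(U)={3,4,8}: no change => not a revision
Constraint 3 (U < V) on D(U)={3,4,8} D(V)={2,4,5,7,9}: V {2,4,5,7,9}->{4,5,7,9} => REVISION
Total revisions = 1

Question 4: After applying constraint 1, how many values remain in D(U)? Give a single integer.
Answer: 3

Derivation:
Constraint 1 (Z != U) on D(Z)={3,5,6,7} D(U)={3,4,8}: no change
So after constraint 1: D(U)={3,4,8}, size = 3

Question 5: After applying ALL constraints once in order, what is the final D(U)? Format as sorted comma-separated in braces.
Answer: {3,4,8}

Derivation:
Constraint 1 (Z != U) on D(Z)={3,5,6,7} D(U)={3,4,8}: no change
Constraint 2 (Y != U) on D(Y)={5,6,7} D(U)={3,4,8}: no change
Constraint 3 (U < V) on D(U)={3,4,8} D(V)={2,4,5,7,9}: V {2,4,5,7,9}->{4,5,7,9}
So after all 3 constraints: D(U) = {3,4,8}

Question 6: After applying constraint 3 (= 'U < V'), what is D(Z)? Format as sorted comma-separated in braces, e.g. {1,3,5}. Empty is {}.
Constraint 1 (Z != U) on D(Z)={3,5,6,7} D(U)={3,4,8}: no change
Constraint 2 (Y != U) on D(Y)={5,6,7} D(U)={3,4,8}: no change
Constraint 3 (U < V) on D(U)={3,4,8} D(V)={2,4,5,7,9}: V {2,4,5,7,9}->{4,5,7,9}
So after constraint 3: D(Z) = {3,5,6,7}

Answer: {3,5,6,7}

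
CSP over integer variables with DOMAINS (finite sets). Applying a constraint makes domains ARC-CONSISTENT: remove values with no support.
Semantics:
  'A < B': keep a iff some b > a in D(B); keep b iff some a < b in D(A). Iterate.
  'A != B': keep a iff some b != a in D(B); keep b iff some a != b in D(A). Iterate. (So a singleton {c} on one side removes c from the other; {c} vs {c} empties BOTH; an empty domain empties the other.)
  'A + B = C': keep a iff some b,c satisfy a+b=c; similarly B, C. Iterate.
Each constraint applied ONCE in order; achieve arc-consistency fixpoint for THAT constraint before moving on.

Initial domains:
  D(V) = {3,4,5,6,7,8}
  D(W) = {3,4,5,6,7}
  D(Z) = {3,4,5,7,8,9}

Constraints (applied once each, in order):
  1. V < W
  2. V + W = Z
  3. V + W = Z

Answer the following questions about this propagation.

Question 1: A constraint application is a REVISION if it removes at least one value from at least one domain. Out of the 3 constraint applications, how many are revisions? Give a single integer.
Constraint 1 (V < W) on D(V)={3,4,5,6,7,8} D(W)={3,4,5,6,7}: V {3,4,5,6,7,8}->{3,4,5,6}; W {3,4,5,6,7}->{4,5,6,7} => REVISION
Constraint 2 (V + W = Z) on D(V)={3,4,5,6} D(W)={4,5,6,7} D(Z)={3,4,5,7,8,9}: V {3,4,5,6}->{3,4,5}; W {4,5,6,7}->{4,5,6}; Z {3,4,5,7,8,9}->{7,8,9} => REVISION
Constraint 3 (V + W = Z) on D(V)={3,4,5} D(W)={4,5,6} D(Z)={7,8,9}: no change => not a revision
Total revisions = 2

Answer: 2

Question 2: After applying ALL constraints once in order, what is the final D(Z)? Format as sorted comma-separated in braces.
Constraint 1 (V < W) on D(V)={3,4,5,6,7,8} D(W)={3,4,5,6,7}: V {3,4,5,6,7,8}->{3,4,5,6}; W {3,4,5,6,7}->{4,5,6,7}
Constraint 2 (V + W = Z) on D(V)={3,4,5,6} D(W)={4,5,6,7} D(Z)={3,4,5,7,8,9}: V {3,4,5,6}->{3,4,5}; W {4,5,6,7}->{4,5,6}; Z {3,4,5,7,8,9}->{7,8,9}
Constraint 3 (V + W = Z) on D(V)={3,4,5} D(W)={4,5,6} D(Z)={7,8,9}: no change
So after all 3 constraints: D(Z) = {7,8,9}

Answer: {7,8,9}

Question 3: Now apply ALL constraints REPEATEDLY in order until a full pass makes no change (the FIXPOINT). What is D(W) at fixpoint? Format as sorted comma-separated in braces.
pass 0 (initial): D(W)={3,4,5,6,7}
pass 1: V {3,4,5,6,7,8}->{3,4,5}; W {3,4,5,6,7}->{4,5,6}; Z {3,4,5,7,8,9}->{7,8,9}
pass 2: no change
Fixpoint after 2 passes: D(W) = {4,5,6}

Answer: {4,5,6}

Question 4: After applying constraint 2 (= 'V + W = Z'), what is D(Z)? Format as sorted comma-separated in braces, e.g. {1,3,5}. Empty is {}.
Constraint 1 (V < W) on D(V)={3,4,5,6,7,8} D(W)={3,4,5,6,7}: V {3,4,5,6,7,8}->{3,4,5,6}; W {3,4,5,6,7}->{4,5,6,7}
Constraint 2 (V + W = Z) on D(V)={3,4,5,6} D(W)={4,5,6,7} D(Z)={3,4,5,7,8,9}: V {3,4,5,6}->{3,4,5}; W {4,5,6,7}->{4,5,6}; Z {3,4,5,7,8,9}->{7,8,9}
So after constraint 2: D(Z) = {7,8,9}

Answer: {7,8,9}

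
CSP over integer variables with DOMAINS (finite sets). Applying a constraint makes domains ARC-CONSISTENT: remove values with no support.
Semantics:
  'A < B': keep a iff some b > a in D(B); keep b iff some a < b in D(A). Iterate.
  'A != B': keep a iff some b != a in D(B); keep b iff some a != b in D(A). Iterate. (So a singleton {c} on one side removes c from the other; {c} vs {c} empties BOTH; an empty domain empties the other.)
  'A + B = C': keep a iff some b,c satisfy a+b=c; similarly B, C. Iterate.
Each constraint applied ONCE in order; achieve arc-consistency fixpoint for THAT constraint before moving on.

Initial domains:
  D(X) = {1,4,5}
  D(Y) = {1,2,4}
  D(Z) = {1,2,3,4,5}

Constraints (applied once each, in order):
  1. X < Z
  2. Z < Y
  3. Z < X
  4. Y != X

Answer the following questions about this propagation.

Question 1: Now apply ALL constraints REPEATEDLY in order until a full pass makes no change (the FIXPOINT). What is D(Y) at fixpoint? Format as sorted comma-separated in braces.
Answer: {}

Derivation:
pass 0 (initial): D(Y)={1,2,4}
pass 1: X {1,4,5}->{}; Y {1,2,4}->{}; Z {1,2,3,4,5}->{2,3}
pass 2: Z {2,3}->{}
pass 3: no change
Fixpoint after 3 passes: D(Y) = {}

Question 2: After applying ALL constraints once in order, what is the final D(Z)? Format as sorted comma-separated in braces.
Constraint 1 (X < Z) on D(X)={1,4,5} D(Z)={1,2,3,4,5}: X {1,4,5}->{1,4}; Z {1,2,3,4,5}->{2,3,4,5}
Constraint 2 (Z < Y) on D(Z)={2,3,4,5} D(Y)={1,2,4}: Z {2,3,4,5}->{2,3}; Y {1,2,4}->{4}
Constraint 3 (Z < X) on D(Z)={2,3} D(X)={1,4}: X {1,4}->{4}
Constraint 4 (Y != X) on D(Y)={4} D(X)={4}: Y {4}->{}; X {4}->{}
So after all 4 constraints: D(Z) = {2,3}

Answer: {2,3}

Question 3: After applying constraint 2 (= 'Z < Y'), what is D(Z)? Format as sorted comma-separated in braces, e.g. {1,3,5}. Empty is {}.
Answer: {2,3}

Derivation:
Constraint 1 (X < Z) on D(X)={1,4,5} D(Z)={1,2,3,4,5}: X {1,4,5}->{1,4}; Z {1,2,3,4,5}->{2,3,4,5}
Constraint 2 (Z < Y) on D(Z)={2,3,4,5} D(Y)={1,2,4}: Z {2,3,4,5}->{2,3}; Y {1,2,4}->{4}
So after constraint 2: D(Z) = {2,3}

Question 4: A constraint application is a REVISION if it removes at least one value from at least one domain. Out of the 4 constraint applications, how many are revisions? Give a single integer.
Answer: 4

Derivation:
Constraint 1 (X < Z) on D(X)={1,4,5} D(Z)={1,2,3,4,5}: X {1,4,5}->{1,4}; Z {1,2,3,4,5}->{2,3,4,5} => REVISION
Constraint 2 (Z < Y) on D(Z)={2,3,4,5} D(Y)={1,2,4}: Z {2,3,4,5}->{2,3}; Y {1,2,4}->{4} => REVISION
Constraint 3 (Z < X) on D(Z)={2,3} D(X)={1,4}: X {1,4}->{4} => REVISION
Constraint 4 (Y != X) on D(Y)={4} D(X)={4}: Y {4}->{}; X {4}->{} => REVISION
Total revisions = 4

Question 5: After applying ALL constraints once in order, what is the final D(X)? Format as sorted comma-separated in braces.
Constraint 1 (X < Z) on D(X)={1,4,5} D(Z)={1,2,3,4,5}: X {1,4,5}->{1,4}; Z {1,2,3,4,5}->{2,3,4,5}
Constraint 2 (Z < Y) on D(Z)={2,3,4,5} D(Y)={1,2,4}: Z {2,3,4,5}->{2,3}; Y {1,2,4}->{4}
Constraint 3 (Z < X) on D(Z)={2,3} D(X)={1,4}: X {1,4}->{4}
Constraint 4 (Y != X) on D(Y)={4} D(X)={4}: Y {4}->{}; X {4}->{}
So after all 4 constraints: D(X) = {}

Answer: {}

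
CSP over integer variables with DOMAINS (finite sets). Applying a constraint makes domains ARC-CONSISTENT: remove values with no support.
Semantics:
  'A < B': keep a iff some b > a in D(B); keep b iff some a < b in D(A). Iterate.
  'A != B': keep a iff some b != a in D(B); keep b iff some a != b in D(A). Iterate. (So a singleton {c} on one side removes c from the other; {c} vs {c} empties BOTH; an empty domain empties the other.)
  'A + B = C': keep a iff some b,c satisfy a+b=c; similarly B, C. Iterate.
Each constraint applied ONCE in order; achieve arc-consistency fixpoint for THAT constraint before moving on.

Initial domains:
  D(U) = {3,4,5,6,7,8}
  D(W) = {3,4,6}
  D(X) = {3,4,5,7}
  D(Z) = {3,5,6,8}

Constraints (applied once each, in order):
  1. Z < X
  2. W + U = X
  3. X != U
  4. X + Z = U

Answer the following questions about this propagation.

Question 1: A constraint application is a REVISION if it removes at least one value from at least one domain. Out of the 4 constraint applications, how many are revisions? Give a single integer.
Constraint 1 (Z < X) on D(Z)={3,5,6,8} D(X)={3,4,5,7}: Z {3,5,6,8}->{3,5,6}; X {3,4,5,7}->{4,5,7} => REVISION
Constraint 2 (W + U = X) on D(W)={3,4,6} D(U)={3,4,5,6,7,8} D(X)={4,5,7}: W {3,4,6}->{3,4}; U {3,4,5,6,7,8}->{3,4}; X {4,5,7}->{7} => REVISION
Constraint 3 (X != U) on D(X)={7} D(U)={3,4}: no change => not a revision
Constraint 4 (X + Z = U) on D(X)={7} D(Z)={3,5,6} D(U)={3,4}: X {7}->{}; Z {3,5,6}->{}; U {3,4}->{} => REVISION
Total revisions = 3

Answer: 3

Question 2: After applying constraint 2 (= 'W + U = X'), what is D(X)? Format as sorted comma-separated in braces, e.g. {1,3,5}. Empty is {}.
Answer: {7}

Derivation:
Constraint 1 (Z < X) on D(Z)={3,5,6,8} D(X)={3,4,5,7}: Z {3,5,6,8}->{3,5,6}; X {3,4,5,7}->{4,5,7}
Constraint 2 (W + U = X) on D(W)={3,4,6} D(U)={3,4,5,6,7,8} D(X)={4,5,7}: W {3,4,6}->{3,4}; U {3,4,5,6,7,8}->{3,4}; X {4,5,7}->{7}
So after constraint 2: D(X) = {7}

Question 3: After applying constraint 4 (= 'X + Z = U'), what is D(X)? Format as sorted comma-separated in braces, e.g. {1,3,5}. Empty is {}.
Constraint 1 (Z < X) on D(Z)={3,5,6,8} D(X)={3,4,5,7}: Z {3,5,6,8}->{3,5,6}; X {3,4,5,7}->{4,5,7}
Constraint 2 (W + U = X) on D(W)={3,4,6} D(U)={3,4,5,6,7,8} D(X)={4,5,7}: W {3,4,6}->{3,4}; U {3,4,5,6,7,8}->{3,4}; X {4,5,7}->{7}
Constraint 3 (X != U) on D(X)={7} D(U)={3,4}: no change
Constraint 4 (X + Z = U) on D(X)={7} D(Z)={3,5,6} D(U)={3,4}: X {7}->{}; Z {3,5,6}->{}; U {3,4}->{}
So after constraint 4: D(X) = {}

Answer: {}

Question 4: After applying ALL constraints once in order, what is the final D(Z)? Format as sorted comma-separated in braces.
Answer: {}

Derivation:
Constraint 1 (Z < X) on D(Z)={3,5,6,8} D(X)={3,4,5,7}: Z {3,5,6,8}->{3,5,6}; X {3,4,5,7}->{4,5,7}
Constraint 2 (W + U = X) on D(W)={3,4,6} D(U)={3,4,5,6,7,8} D(X)={4,5,7}: W {3,4,6}->{3,4}; U {3,4,5,6,7,8}->{3,4}; X {4,5,7}->{7}
Constraint 3 (X != U) on D(X)={7} D(U)={3,4}: no change
Constraint 4 (X + Z = U) on D(X)={7} D(Z)={3,5,6} D(U)={3,4}: X {7}->{}; Z {3,5,6}->{}; U {3,4}->{}
So after all 4 constraints: D(Z) = {}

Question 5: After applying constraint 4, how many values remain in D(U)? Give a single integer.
Answer: 0

Derivation:
Constraint 1 (Z < X) on D(Z)={3,5,6,8} D(X)={3,4,5,7}: Z {3,5,6,8}->{3,5,6}; X {3,4,5,7}->{4,5,7}
Constraint 2 (W + U = X) on D(W)={3,4,6} D(U)={3,4,5,6,7,8} D(X)={4,5,7}: W {3,4,6}->{3,4}; U {3,4,5,6,7,8}->{3,4}; X {4,5,7}->{7}
Constraint 3 (X != U) on D(X)={7} D(U)={3,4}: no change
Constraint 4 (X + Z = U) on D(X)={7} D(Z)={3,5,6} D(U)={3,4}: X {7}->{}; Z {3,5,6}->{}; U {3,4}->{}
So after constraint 4: D(U)={}, size = 0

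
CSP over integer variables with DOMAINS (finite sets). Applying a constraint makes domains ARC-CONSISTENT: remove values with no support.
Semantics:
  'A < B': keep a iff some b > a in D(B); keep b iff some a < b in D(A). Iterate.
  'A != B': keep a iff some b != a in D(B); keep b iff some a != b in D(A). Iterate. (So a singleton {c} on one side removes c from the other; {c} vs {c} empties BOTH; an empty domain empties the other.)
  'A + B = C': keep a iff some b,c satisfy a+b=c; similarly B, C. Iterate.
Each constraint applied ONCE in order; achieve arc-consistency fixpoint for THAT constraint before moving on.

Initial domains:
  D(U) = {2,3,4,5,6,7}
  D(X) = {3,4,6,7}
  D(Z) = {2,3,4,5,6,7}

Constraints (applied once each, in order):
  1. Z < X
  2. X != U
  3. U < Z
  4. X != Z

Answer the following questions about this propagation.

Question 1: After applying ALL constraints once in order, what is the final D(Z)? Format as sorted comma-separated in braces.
Answer: {3,4,5,6}

Derivation:
Constraint 1 (Z < X) on D(Z)={2,3,4,5,6,7} D(X)={3,4,6,7}: Z {2,3,4,5,6,7}->{2,3,4,5,6}
Constraint 2 (X != U) on D(X)={3,4,6,7} D(U)={2,3,4,5,6,7}: no change
Constraint 3 (U < Z) on D(U)={2,3,4,5,6,7} D(Z)={2,3,4,5,6}: U {2,3,4,5,6,7}->{2,3,4,5}; Z {2,3,4,5,6}->{3,4,5,6}
Constraint 4 (X != Z) on D(X)={3,4,6,7} D(Z)={3,4,5,6}: no change
So after all 4 constraints: D(Z) = {3,4,5,6}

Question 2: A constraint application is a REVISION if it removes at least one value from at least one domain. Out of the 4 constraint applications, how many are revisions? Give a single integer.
Answer: 2

Derivation:
Constraint 1 (Z < X) on D(Z)={2,3,4,5,6,7} D(X)={3,4,6,7}: Z {2,3,4,5,6,7}->{2,3,4,5,6} => REVISION
Constraint 2 (X != U) on D(X)={3,4,6,7} D(U)={2,3,4,5,6,7}: no change => not a revision
Constraint 3 (U < Z) on D(U)={2,3,4,5,6,7} D(Z)={2,3,4,5,6}: U {2,3,4,5,6,7}->{2,3,4,5}; Z {2,3,4,5,6}->{3,4,5,6} => REVISION
Constraint 4 (X != Z) on D(X)={3,4,6,7} D(Z)={3,4,5,6}: no change => not a revision
Total revisions = 2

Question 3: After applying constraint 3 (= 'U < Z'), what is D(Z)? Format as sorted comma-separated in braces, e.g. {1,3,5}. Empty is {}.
Constraint 1 (Z < X) on D(Z)={2,3,4,5,6,7} D(X)={3,4,6,7}: Z {2,3,4,5,6,7}->{2,3,4,5,6}
Constraint 2 (X != U) on D(X)={3,4,6,7} D(U)={2,3,4,5,6,7}: no change
Constraint 3 (U < Z) on D(U)={2,3,4,5,6,7} D(Z)={2,3,4,5,6}: U {2,3,4,5,6,7}->{2,3,4,5}; Z {2,3,4,5,6}->{3,4,5,6}
So after constraint 3: D(Z) = {3,4,5,6}

Answer: {3,4,5,6}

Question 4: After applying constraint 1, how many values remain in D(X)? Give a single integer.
Answer: 4

Derivation:
Constraint 1 (Z < X) on D(Z)={2,3,4,5,6,7} D(X)={3,4,6,7}: Z {2,3,4,5,6,7}->{2,3,4,5,6}
So after constraint 1: D(X)={3,4,6,7}, size = 4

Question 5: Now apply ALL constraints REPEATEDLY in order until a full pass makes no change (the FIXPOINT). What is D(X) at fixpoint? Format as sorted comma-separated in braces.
pass 0 (initial): D(X)={3,4,6,7}
pass 1: U {2,3,4,5,6,7}->{2,3,4,5}; Z {2,3,4,5,6,7}->{3,4,5,6}
pass 2: X {3,4,6,7}->{4,6,7}
pass 3: no change
Fixpoint after 3 passes: D(X) = {4,6,7}

Answer: {4,6,7}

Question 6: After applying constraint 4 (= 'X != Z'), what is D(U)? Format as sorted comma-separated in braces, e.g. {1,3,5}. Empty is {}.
Answer: {2,3,4,5}

Derivation:
Constraint 1 (Z < X) on D(Z)={2,3,4,5,6,7} D(X)={3,4,6,7}: Z {2,3,4,5,6,7}->{2,3,4,5,6}
Constraint 2 (X != U) on D(X)={3,4,6,7} D(U)={2,3,4,5,6,7}: no change
Constraint 3 (U < Z) on D(U)={2,3,4,5,6,7} D(Z)={2,3,4,5,6}: U {2,3,4,5,6,7}->{2,3,4,5}; Z {2,3,4,5,6}->{3,4,5,6}
Constraint 4 (X != Z) on D(X)={3,4,6,7} D(Z)={3,4,5,6}: no change
So after constraint 4: D(U) = {2,3,4,5}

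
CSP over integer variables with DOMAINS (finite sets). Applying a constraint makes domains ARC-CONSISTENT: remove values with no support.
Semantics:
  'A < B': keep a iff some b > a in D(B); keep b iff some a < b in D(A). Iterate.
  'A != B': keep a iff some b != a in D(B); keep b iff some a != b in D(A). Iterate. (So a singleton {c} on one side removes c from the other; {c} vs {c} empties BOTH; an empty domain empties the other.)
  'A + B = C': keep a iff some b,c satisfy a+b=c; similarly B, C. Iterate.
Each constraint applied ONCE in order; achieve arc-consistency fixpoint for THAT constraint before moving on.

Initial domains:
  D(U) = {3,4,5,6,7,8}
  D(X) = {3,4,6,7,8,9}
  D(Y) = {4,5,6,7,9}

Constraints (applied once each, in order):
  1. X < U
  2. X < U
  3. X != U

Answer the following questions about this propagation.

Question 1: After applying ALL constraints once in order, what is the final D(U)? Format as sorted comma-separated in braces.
Constraint 1 (X < U) on D(X)={3,4,6,7,8,9} D(U)={3,4,5,6,7,8}: X {3,4,6,7,8,9}->{3,4,6,7}; U {3,4,5,6,7,8}->{4,5,6,7,8}
Constraint 2 (X < U) on D(X)={3,4,6,7} D(U)={4,5,6,7,8}: no change
Constraint 3 (X != U) on D(X)={3,4,6,7} D(U)={4,5,6,7,8}: no change
So after all 3 constraints: D(U) = {4,5,6,7,8}

Answer: {4,5,6,7,8}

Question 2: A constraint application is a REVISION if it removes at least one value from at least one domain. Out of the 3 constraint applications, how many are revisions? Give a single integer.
Answer: 1

Derivation:
Constraint 1 (X < U) on D(X)={3,4,6,7,8,9} D(U)={3,4,5,6,7,8}: X {3,4,6,7,8,9}->{3,4,6,7}; U {3,4,5,6,7,8}->{4,5,6,7,8} => REVISION
Constraint 2 (X < U) on D(X)={3,4,6,7} D(U)={4,5,6,7,8}: no change => not a revision
Constraint 3 (X != U) on D(X)={3,4,6,7} D(U)={4,5,6,7,8}: no change => not a revision
Total revisions = 1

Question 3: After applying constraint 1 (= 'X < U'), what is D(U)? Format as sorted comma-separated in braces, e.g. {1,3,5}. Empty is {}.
Answer: {4,5,6,7,8}

Derivation:
Constraint 1 (X < U) on D(X)={3,4,6,7,8,9} D(U)={3,4,5,6,7,8}: X {3,4,6,7,8,9}->{3,4,6,7}; U {3,4,5,6,7,8}->{4,5,6,7,8}
So after constraint 1: D(U) = {4,5,6,7,8}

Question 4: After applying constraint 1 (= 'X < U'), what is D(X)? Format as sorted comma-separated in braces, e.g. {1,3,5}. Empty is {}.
Answer: {3,4,6,7}

Derivation:
Constraint 1 (X < U) on D(X)={3,4,6,7,8,9} D(U)={3,4,5,6,7,8}: X {3,4,6,7,8,9}->{3,4,6,7}; U {3,4,5,6,7,8}->{4,5,6,7,8}
So after constraint 1: D(X) = {3,4,6,7}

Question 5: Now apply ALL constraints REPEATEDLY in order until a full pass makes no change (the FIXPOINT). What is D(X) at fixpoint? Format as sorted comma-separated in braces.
Answer: {3,4,6,7}

Derivation:
pass 0 (initial): D(X)={3,4,6,7,8,9}
pass 1: U {3,4,5,6,7,8}->{4,5,6,7,8}; X {3,4,6,7,8,9}->{3,4,6,7}
pass 2: no change
Fixpoint after 2 passes: D(X) = {3,4,6,7}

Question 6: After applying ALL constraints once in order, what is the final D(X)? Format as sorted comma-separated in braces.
Answer: {3,4,6,7}

Derivation:
Constraint 1 (X < U) on D(X)={3,4,6,7,8,9} D(U)={3,4,5,6,7,8}: X {3,4,6,7,8,9}->{3,4,6,7}; U {3,4,5,6,7,8}->{4,5,6,7,8}
Constraint 2 (X < U) on D(X)={3,4,6,7} D(U)={4,5,6,7,8}: no change
Constraint 3 (X != U) on D(X)={3,4,6,7} D(U)={4,5,6,7,8}: no change
So after all 3 constraints: D(X) = {3,4,6,7}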